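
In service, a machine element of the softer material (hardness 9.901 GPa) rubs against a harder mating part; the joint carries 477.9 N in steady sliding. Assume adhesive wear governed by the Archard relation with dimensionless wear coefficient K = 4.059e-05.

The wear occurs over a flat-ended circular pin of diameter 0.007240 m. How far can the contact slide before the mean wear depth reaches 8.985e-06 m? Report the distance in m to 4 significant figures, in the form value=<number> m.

value=188.8 m

All working math carries full precision, and intermediate values are shown rounded. Rounded just once: four significant figures.
Convert: Hardness H = 9.901 GPa = 9.901e+09 Pa.
Convert: Contact area A = π·d²/4 = π·(0.007240 m)²/4 = 4.117e-05 m².
Collected in SI base units: W = 477.9 N, H = 9.901e+09 Pa, K = 4.059e-05.
Permissible volume V_lim = h_lim·A = 8.985e-06 · 4.117e-05 = 3.699e-10 m³.
Thus life L = V_lim·H/(K·W) = 3.699e-10 · 9.901e+09 / (4.059e-05 · 477.9) = 188.8 m.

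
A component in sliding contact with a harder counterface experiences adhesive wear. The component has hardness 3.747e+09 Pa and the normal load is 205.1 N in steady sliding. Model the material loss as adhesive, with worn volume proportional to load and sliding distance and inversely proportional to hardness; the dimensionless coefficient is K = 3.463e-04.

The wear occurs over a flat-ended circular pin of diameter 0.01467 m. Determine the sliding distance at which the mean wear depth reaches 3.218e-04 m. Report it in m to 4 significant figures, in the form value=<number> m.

Every step runs at full precision — intermediate values are displayed rounded. Rounded once at the end, at four significant digits.
Convert: Contact area A = π·d²/4 = π·(0.01467 m)²/4 = 1.690e-04 m².
Restated in SI base units: W = 205.1 N, H = 3.747e+09 Pa, K = 3.463e-04.
Allowed volume V_lim = h_lim·A = 3.218e-04 · 1.690e-04 = 5.439e-08 m³.
So the life L = V_lim·H/(K·W) = 5.439e-08 · 3.747e+09 / (3.463e-04 · 205.1) = 2869 m.

value=2869 m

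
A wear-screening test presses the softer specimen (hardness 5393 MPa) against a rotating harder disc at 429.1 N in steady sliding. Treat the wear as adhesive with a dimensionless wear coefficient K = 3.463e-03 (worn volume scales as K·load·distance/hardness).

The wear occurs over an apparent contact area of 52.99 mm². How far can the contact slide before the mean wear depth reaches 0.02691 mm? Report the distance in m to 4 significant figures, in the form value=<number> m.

Shown intermediates are rounded — the computation keeps exact precision; a single final rounding, at 4 significant figures.
Convert: Hardness H = 5393 MPa = 5.393e+09 Pa.
Convert: Contact area A = 52.99 mm² = 5.299e-05 m².
Convert: Depth limit h_lim = 0.02691 mm = 2.691e-05 m.
SI base units throughout: W = 429.1 N, H = 5.393e+09 Pa, K = 3.463e-03.
At the depth limit, V_lim = h_lim·A = 2.691e-05 · 5.299e-05 = 1.426e-09 m³.
Inverting, life L = V_lim·H/(K·W) = 1.426e-09 · 5.393e+09 / (3.463e-03 · 429.1) = 5.175 m.

value=5.175 m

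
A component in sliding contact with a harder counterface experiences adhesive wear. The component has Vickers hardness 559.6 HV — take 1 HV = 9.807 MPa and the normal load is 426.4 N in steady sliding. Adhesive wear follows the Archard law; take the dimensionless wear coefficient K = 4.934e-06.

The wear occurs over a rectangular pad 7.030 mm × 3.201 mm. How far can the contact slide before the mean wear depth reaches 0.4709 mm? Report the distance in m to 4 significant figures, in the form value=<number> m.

Quoted intermediates are rounded; the computation keeps exact precision — one last rounding to four significant figures.
Convert: Hardness H = 559.6 HV × 9.807 MPa/HV = 5488 MPa = 5.488e+09 Pa.
Convert: Pad sides 7.030 mm × 3.201 mm = 0.007030 m × 0.003201 m. Contact area A = 0.007030 m × 0.003201 m = 2.250e-05 m².
Convert: Depth limit h_lim = 0.4709 mm = 4.709e-04 m.
As SI base values: W = 426.4 N, H = 5.488e+09 Pa, K = 4.934e-06.
Volume at the limit: V_lim = h_lim·A = 4.709e-04 · 2.250e-05 = 1.060e-08 m³.
Inverting, life L = V_lim·H/(K·W) = 1.060e-08 · 5.488e+09 / (4.934e-06 · 426.4) = 2.764e+04 m.

value=2.764e+04 m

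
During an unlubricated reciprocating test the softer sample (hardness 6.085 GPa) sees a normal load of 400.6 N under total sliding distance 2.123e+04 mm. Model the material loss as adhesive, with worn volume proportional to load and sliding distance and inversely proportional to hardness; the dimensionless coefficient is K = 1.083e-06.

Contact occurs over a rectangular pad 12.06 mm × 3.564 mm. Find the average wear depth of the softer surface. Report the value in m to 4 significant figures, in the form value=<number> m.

value=3.522e-08 m

Every step maintains exact precision — displayed values are rounded — rounded once at the end to four significant digits.
Convert: Distance covered L = 2.123e+04 mm = 21.23 m.
Convert: Hardness H = 6.085 GPa = 6.085e+09 Pa.
Convert: Pad sides 12.06 mm × 3.564 mm = 0.01206 m × 0.003564 m. Contact area A = 0.01206 m × 0.003564 m = 4.298e-05 m².
Collected in SI base units: W = 400.6 N, H = 6.085e+09 Pa, K = 1.083e-06.
Archard volume V = K·W·L/H = 1.083e-06 · 400.6 · 21.23 / 6.085e+09 = 1.514e-12 m³.
Depth of wear h = V/A = 1.514e-12 / 4.298e-05 = 3.522e-08 m.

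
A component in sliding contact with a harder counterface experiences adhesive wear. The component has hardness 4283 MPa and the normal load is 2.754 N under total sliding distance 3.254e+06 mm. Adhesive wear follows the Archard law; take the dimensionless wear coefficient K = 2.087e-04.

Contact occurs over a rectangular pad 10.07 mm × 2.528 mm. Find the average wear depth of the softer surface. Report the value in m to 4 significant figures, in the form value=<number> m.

Each operation maintains full float precision — displayed values are rounded, and one last rounding, at 4 significant digits.
Convert: Distance L = 3.254e+06 mm = 3254 m.
Convert: Hardness H = 4283 MPa = 4.283e+09 Pa.
Convert: Pad sides 10.07 mm × 2.528 mm = 0.01007 m × 0.002528 m. Contact area A = 0.01007 m × 0.002528 m = 2.546e-05 m².
As SI base values: W = 2.754 N, H = 4.283e+09 Pa, K = 2.087e-04.
Wear volume V = K·W·L/H = 2.087e-04 · 2.754 · 3254 / 4.283e+09 = 4.367e-10 m³.
Mean wear depth h = V/A = 4.367e-10 / 2.546e-05 = 1.715e-05 m.

value=1.715e-05 m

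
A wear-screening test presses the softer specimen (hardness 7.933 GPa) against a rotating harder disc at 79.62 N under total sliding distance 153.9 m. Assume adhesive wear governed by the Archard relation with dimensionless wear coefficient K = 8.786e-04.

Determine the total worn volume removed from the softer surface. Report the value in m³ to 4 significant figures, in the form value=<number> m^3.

value=1.357e-09 m^3

The intermediates are displayed rounded; all working math keeps full precision — a single final rounding, at four significant figures.
Hardness H = 7.933 GPa = 7.933e+09 Pa.
Working in SI base units: W = 79.62 N, H = 7.933e+09 Pa, K = 8.786e-04.
By Archard's law, V = K·W·L/H = 8.786e-04 · 79.62 · 153.9 / 7.933e+09 = 1.357e-09 m³.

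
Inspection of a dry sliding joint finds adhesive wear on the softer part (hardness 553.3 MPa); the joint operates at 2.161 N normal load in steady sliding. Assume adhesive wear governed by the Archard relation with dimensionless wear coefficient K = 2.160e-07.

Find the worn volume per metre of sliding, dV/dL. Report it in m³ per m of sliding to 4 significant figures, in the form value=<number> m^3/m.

All working math runs at exact precision — intermediate values are shown rounded — one last rounding: four significant digits.
Convert: Hardness H = 553.3 MPa = 5.533e+08 Pa.
Expressed in SI base units: W = 2.161 N, H = 5.533e+08 Pa, K = 2.160e-07.
The wear rate dV/dL = K·W/H, per unit distance: 2.160e-07 · 2.161 / 5.533e+08 = 8.436e-16 m³/m.

value=8.436e-16 m^3/m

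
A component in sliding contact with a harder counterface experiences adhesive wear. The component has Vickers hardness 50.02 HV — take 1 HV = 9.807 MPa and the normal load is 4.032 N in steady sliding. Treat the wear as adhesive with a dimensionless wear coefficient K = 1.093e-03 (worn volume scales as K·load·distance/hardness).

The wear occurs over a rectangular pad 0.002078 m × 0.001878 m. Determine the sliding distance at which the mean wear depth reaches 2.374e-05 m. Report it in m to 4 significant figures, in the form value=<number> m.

value=10.31 m

Each operation holds full precision — the intermediates are displayed rounded — rounded once at the end to four significant figures.
Hardness H = 50.02 HV × 9.807 MPa/HV = 490.5 MPa = 4.905e+08 Pa.
Contact area A = 0.002078 m × 0.001878 m = 3.902e-06 m².
In SI base units: W = 4.032 N, H = 4.905e+08 Pa, K = 1.093e-03.
At the depth limit, V_lim = h_lim·A = 2.374e-05 · 3.902e-06 = 9.264e-11 m³.
Thus life L = V_lim·H/(K·W) = 9.264e-11 · 4.905e+08 / (1.093e-03 · 4.032) = 10.31 m.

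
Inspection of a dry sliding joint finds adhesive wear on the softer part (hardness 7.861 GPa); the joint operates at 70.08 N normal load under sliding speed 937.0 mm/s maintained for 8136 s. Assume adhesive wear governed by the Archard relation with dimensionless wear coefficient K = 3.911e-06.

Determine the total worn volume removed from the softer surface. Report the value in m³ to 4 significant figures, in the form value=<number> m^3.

value=2.658e-10 m^3

The computation runs at full float precision; the intermediates are shown rounded, and a single final rounding, at four significant digits.
Sliding speed v = 937.0 mm/s = 0.9370 m/s. Sliding distance L = v·t = 0.9370 m/s × 8136 s = 7623 m.
Hardness H = 7.861 GPa = 7.861e+09 Pa.
As SI base values: W = 70.08 N, H = 7.861e+09 Pa, K = 3.911e-06.
Volume removed: V = K·W·L/H = 3.911e-06 · 70.08 · 7623 / 7.861e+09 = 2.658e-10 m³.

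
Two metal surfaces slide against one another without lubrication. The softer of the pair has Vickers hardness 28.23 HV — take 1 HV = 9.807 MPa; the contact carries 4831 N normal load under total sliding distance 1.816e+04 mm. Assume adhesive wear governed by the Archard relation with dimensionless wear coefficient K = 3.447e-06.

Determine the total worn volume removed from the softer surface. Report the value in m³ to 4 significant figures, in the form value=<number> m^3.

All arithmetic runs at full precision; intermediate values are displayed rounded. Rounded just once to 4 significant figures.
Convert: Distance L = 1.816e+04 mm = 18.16 m.
Convert: Hardness H = 28.23 HV × 9.807 MPa/HV = 276.9 MPa = 2.769e+08 Pa.
Working in SI base units: W = 4831 N, H = 2.769e+08 Pa, K = 3.447e-06.
Archard volume V = K·W·L/H = 3.447e-06 · 4831 · 18.16 / 2.769e+08 = 1.092e-09 m³.

value=1.092e-09 m^3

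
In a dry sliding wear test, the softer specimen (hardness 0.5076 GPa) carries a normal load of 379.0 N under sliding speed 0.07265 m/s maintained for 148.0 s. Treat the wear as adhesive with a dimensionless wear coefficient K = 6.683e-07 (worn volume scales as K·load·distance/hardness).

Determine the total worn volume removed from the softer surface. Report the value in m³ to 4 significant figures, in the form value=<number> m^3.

value=5.365e-12 m^3

The algebra holds exact precision. Intermediate values are shown rounded; a lone final rounding, at 4 significant digits.
Convert: Path length L = v·t = 0.07265 m/s × 148.0 s = 10.75 m.
Convert: Hardness H = 0.5076 GPa = 5.076e+08 Pa.
Working in SI base units: W = 379.0 N, H = 5.076e+08 Pa, K = 6.683e-07.
Archard volume V = K·W·L/H = 6.683e-07 · 379.0 · 10.75 / 5.076e+08 = 5.365e-12 m³.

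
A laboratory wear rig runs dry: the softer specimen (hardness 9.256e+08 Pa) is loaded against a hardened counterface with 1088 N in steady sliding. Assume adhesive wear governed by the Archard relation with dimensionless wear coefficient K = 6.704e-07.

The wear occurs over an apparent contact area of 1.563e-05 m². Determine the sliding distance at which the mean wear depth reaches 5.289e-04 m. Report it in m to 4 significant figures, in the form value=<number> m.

Intermediates are shown rounded, and each operation carries full precision — rounded once at the end to 4 significant digits.
In SI base units, W = 1088 N, H = 9.256e+08 Pa, K = 6.704e-07.
Permissible volume V_lim = h_lim·A = 5.289e-04 · 1.563e-05 = 8.267e-09 m³.
Inverting, life L = V_lim·H/(K·W) = 8.267e-09 · 9.256e+08 / (6.704e-07 · 1088) = 1.049e+04 m.

value=1.049e+04 m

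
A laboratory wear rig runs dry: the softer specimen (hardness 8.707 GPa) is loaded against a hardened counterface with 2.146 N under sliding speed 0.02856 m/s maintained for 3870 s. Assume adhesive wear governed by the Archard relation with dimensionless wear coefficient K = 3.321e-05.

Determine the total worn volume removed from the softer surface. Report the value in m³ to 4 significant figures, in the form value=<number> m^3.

value=9.047e-13 m^3

All arithmetic carries exact precision; displayed values are rounded — one last rounding, at 4 significant digits.
Distance L = v·t = 0.02856 m/s × 3870 s = 110.5 m.
Hardness H = 8.707 GPa = 8.707e+09 Pa.
In SI base units, W = 2.146 N, H = 8.707e+09 Pa, K = 3.321e-05.
Archard relation: V = K·W·L/H = 3.321e-05 · 2.146 · 110.5 / 8.707e+09 = 9.047e-13 m³.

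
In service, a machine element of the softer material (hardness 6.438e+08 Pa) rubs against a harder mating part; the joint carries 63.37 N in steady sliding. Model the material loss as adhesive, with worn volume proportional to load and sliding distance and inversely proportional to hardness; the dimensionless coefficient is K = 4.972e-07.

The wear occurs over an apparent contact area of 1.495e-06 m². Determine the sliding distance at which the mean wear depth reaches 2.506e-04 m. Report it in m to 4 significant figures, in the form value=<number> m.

value=7655 m

Intermediate values are displayed rounded, and all working math maintains full float precision; a single final rounding, at four significant digits.
Expressed in SI base units: W = 63.37 N, H = 6.438e+08 Pa, K = 4.972e-07.
Wearable volume V_lim = h_lim·A = 2.506e-04 · 1.495e-06 = 3.746e-10 m³.
Inverting, life L = V_lim·H/(K·W) = 3.746e-10 · 6.438e+08 / (4.972e-07 · 63.37) = 7655 m.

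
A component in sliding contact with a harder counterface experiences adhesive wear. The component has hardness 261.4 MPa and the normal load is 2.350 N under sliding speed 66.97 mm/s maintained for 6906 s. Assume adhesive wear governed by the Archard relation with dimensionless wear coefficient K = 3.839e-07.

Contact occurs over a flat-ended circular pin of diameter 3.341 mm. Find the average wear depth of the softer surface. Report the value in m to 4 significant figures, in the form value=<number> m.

value=1.821e-07 m

The algebra holds full precision. Intermediates are shown rounded — a lone final rounding to 4 significant digits.
Sliding speed v = 66.97 mm/s = 0.06697 m/s. Distance covered L = v·t = 0.06697 m/s × 6906 s = 462.5 m.
Hardness H = 261.4 MPa = 2.614e+08 Pa.
Pin diameter d = 3.341 mm = 0.003341 m. Contact area A = π·d²/4 = π·(0.003341 m)²/4 = 8.767e-06 m².
Working in SI base units: W = 2.350 N, H = 2.614e+08 Pa, K = 3.839e-07.
Archard relation: V = K·W·L/H = 3.839e-07 · 2.350 · 462.5 / 2.614e+08 = 1.596e-12 m³.
Wear depth h = V/A = 1.596e-12 / 8.767e-06 = 1.821e-07 m.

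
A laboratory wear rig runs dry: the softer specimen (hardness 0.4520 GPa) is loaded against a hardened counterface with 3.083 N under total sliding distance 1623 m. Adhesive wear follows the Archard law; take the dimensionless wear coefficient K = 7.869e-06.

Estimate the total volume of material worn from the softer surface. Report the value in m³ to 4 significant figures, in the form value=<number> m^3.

The computation keeps full precision. The intermediates are printed rounded. Rounded just once, at 4 significant digits.
Hardness H = 0.4520 GPa = 4.520e+08 Pa.
As SI base values: W = 3.083 N, H = 4.520e+08 Pa, K = 7.869e-06.
Archard relation: V = K·W·L/H = 7.869e-06 · 3.083 · 1623 / 4.520e+08 = 8.711e-11 m³.

value=8.711e-11 m^3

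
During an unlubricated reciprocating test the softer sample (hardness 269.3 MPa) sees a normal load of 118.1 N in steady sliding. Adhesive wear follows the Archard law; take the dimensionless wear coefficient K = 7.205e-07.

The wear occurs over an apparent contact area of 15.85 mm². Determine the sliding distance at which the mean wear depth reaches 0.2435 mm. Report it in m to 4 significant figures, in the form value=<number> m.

The computation carries full float precision. Printed values are rounded. Rounded just once, at four significant digits.
Convert: Hardness H = 269.3 MPa = 2.693e+08 Pa.
Convert: Contact area A = 15.85 mm² = 1.585e-05 m².
Convert: Depth limit h_lim = 0.2435 mm = 2.435e-04 m.
In SI base units, W = 118.1 N, H = 2.693e+08 Pa, K = 7.205e-07.
Permissible volume V_lim = h_lim·A = 2.435e-04 · 1.585e-05 = 3.859e-09 m³.
Life L = V_lim·H/(K·W) = 3.859e-09 · 2.693e+08 / (7.205e-07 · 118.1) = 1.221e+04 m.

value=1.221e+04 m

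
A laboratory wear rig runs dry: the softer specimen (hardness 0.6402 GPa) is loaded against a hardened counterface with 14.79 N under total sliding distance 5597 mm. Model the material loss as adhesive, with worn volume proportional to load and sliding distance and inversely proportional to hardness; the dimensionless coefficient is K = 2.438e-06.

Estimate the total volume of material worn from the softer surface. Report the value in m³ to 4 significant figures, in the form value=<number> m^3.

value=3.152e-13 m^3

All arithmetic maintains full precision — quoted intermediates are rounded. Rounded just once: four significant figures.
Convert: Distance L = 5597 mm = 5.597 m.
Convert: Hardness H = 0.6402 GPa = 6.402e+08 Pa.
As SI base values: W = 14.79 N, H = 6.402e+08 Pa, K = 2.438e-06.
Wear volume V = K·W·L/H = 2.438e-06 · 14.79 · 5.597 / 6.402e+08 = 3.152e-13 m³.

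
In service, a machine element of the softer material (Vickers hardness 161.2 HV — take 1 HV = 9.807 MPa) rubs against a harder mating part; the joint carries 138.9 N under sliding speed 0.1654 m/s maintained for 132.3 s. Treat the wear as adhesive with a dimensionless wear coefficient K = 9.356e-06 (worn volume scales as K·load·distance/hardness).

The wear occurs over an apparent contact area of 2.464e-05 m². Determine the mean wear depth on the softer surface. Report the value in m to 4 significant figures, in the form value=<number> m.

value=7.300e-07 m

Each operation carries full float precision, and intermediates are shown rounded. Rounded just once, at 4 significant figures.
Sliding distance L = v·t = 0.1654 m/s × 132.3 s = 21.88 m.
Hardness H = 161.2 HV × 9.807 MPa/HV = 1581 MPa = 1.581e+09 Pa.
Expressed in SI base units: W = 138.9 N, H = 1.581e+09 Pa, K = 9.356e-06.
Volume removed: V = K·W·L/H = 9.356e-06 · 138.9 · 21.88 / 1.581e+09 = 1.799e-11 m³.
Depth h = V/A = 1.799e-11 / 2.464e-05 = 7.300e-07 m.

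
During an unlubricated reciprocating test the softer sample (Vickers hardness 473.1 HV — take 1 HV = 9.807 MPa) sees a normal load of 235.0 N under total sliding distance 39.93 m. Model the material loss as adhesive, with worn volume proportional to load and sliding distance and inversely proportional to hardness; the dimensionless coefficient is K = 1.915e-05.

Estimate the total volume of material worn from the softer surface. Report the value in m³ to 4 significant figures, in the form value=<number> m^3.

value=3.873e-11 m^3

The computation keeps full precision, and intermediates are displayed rounded — a single final rounding to four significant digits.
Hardness H = 473.1 HV × 9.807 MPa/HV = 4640 MPa = 4.640e+09 Pa.
In SI base units, W = 235.0 N, H = 4.640e+09 Pa, K = 1.915e-05.
Volume removed: V = K·W·L/H = 1.915e-05 · 235.0 · 39.93 / 4.640e+09 = 3.873e-11 m³.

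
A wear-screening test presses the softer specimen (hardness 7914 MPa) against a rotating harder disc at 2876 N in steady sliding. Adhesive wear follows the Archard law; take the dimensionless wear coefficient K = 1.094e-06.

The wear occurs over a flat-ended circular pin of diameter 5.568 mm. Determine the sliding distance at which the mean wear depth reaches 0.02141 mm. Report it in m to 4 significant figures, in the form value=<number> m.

value=1311 m

Each operation runs at full precision; printed values are rounded — a single final rounding to 4 significant figures.
Convert: Hardness H = 7914 MPa = 7.914e+09 Pa.
Convert: Pin diameter d = 5.568 mm = 0.005568 m. Contact area A = π·d²/4 = π·(0.005568 m)²/4 = 2.435e-05 m².
Convert: Depth limit h_lim = 0.02141 mm = 2.141e-05 m.
As SI base values: W = 2876 N, H = 7.914e+09 Pa, K = 1.094e-06.
Limit volume V_lim = h_lim·A = 2.141e-05 · 2.435e-05 = 5.213e-10 m³.
Life L = V_lim·H/(K·W) = 5.213e-10 · 7.914e+09 / (1.094e-06 · 2876) = 1311 m.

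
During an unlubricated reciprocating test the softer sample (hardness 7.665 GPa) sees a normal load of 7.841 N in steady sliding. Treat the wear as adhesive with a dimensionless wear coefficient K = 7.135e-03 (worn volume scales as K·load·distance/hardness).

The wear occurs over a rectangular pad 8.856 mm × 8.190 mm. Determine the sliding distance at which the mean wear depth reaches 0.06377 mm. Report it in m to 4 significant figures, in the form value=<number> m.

value=633.7 m

Intermediate values are printed rounded. The computation carries exact precision. Rounded just once, at four significant figures.
Hardness H = 7.665 GPa = 7.665e+09 Pa.
Pad sides 8.856 mm × 8.190 mm = 0.008856 m × 0.008190 m. Contact area A = 0.008856 m × 0.008190 m = 7.253e-05 m².
Depth limit h_lim = 0.06377 mm = 6.377e-05 m.
In SI base units: W = 7.841 N, H = 7.665e+09 Pa, K = 7.135e-03.
Permissible volume V_lim = h_lim·A = 6.377e-05 · 7.253e-05 = 4.625e-09 m³.
Sliding life L = V_lim·H/(K·W) = 4.625e-09 · 7.665e+09 / (7.135e-03 · 7.841) = 633.7 m.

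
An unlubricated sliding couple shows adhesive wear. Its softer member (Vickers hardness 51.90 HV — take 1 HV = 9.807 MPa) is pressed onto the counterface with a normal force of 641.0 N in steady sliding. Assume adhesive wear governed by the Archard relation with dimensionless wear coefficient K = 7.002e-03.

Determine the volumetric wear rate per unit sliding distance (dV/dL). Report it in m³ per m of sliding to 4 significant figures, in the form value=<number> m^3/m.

value=8.818e-09 m^3/m

Every step runs at full precision, and quoted intermediates are rounded. Rounded once at the end: four significant digits.
Hardness H = 51.90 HV × 9.807 MPa/HV = 509.0 MPa = 5.090e+08 Pa.
Working in SI base units: W = 641.0 N, H = 5.090e+08 Pa, K = 7.002e-03.
The wear rate dV/dL = K·W/H: 7.002e-03 · 641.0 / 5.090e+08 = 8.818e-09 m³/m.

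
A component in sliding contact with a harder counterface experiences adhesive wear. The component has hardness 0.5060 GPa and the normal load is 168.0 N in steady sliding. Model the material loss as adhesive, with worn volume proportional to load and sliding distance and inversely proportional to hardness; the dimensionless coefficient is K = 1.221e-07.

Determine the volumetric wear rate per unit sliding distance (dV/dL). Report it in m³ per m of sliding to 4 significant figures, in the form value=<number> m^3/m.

Intermediate values are shown rounded. Each operation maintains exact precision — one final rounding, at 4 significant digits.
Convert: Hardness H = 0.5060 GPa = 5.060e+08 Pa.
SI base units throughout: W = 168.0 N, H = 5.060e+08 Pa, K = 1.221e-07.
Wear rate dV/dL = K·W/H — distance-free: 1.221e-07 · 168.0 / 5.060e+08 = 4.054e-14 m³/m.

value=4.054e-14 m^3/m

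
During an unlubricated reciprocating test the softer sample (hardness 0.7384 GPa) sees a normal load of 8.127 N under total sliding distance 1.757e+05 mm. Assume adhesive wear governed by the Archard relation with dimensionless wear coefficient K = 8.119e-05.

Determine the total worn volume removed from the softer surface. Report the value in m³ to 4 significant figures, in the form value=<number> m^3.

The intermediates are shown rounded — all working math maintains exact precision, and a single final rounding, at 4 significant figures.
Distance covered L = 1.757e+05 mm = 175.7 m.
Hardness H = 0.7384 GPa = 7.384e+08 Pa.
As SI base values: W = 8.127 N, H = 7.384e+08 Pa, K = 8.119e-05.
By Archard's law, V = K·W·L/H = 8.119e-05 · 8.127 · 175.7 / 7.384e+08 = 1.570e-10 m³.

value=1.570e-10 m^3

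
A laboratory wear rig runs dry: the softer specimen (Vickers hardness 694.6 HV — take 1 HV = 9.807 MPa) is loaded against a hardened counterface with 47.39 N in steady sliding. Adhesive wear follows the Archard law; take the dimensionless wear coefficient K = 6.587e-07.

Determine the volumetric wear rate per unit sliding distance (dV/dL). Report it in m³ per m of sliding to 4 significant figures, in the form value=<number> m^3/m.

value=4.583e-15 m^3/m

The intermediates appear rounded; all working math runs at full float precision — rounded once at the end, at four significant figures.
Hardness H = 694.6 HV × 9.807 MPa/HV = 6812 MPa = 6.812e+09 Pa.
As SI base values: W = 47.39 N, H = 6.812e+09 Pa, K = 6.587e-07.
Wear rate dV/dL = K·W/H — distance-free: 6.587e-07 · 47.39 / 6.812e+09 = 4.583e-15 m³/m.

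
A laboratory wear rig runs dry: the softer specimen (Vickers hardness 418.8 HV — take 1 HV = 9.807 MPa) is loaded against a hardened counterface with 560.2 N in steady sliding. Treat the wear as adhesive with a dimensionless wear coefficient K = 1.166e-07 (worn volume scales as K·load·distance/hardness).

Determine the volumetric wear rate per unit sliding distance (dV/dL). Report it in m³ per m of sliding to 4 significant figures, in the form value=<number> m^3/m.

value=1.590e-14 m^3/m

Intermediates are displayed rounded. The computation keeps full float precision, and a lone final rounding: four significant figures.
Hardness H = 418.8 HV × 9.807 MPa/HV = 4107 MPa = 4.107e+09 Pa.
In SI base units: W = 560.2 N, H = 4.107e+09 Pa, K = 1.166e-07.
Sliding wear rate dV/dL = K·W/H: 1.166e-07 · 560.2 / 4.107e+09 = 1.590e-14 m³/m.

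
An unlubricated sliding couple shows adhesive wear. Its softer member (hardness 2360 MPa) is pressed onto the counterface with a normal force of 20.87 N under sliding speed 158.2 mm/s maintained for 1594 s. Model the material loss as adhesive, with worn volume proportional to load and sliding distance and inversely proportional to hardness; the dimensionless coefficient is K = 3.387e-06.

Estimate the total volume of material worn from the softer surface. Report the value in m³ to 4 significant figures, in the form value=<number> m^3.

All working math carries full precision. Shown intermediates are rounded, and rounded just once to four significant digits.
Convert: Sliding speed v = 158.2 mm/s = 0.1582 m/s. Total distance L = v·t = 0.1582 m/s × 1594 s = 252.2 m.
Convert: Hardness H = 2360 MPa = 2.360e+09 Pa.
In SI base units, W = 20.87 N, H = 2.360e+09 Pa, K = 3.387e-06.
Archard volume V = K·W·L/H = 3.387e-06 · 20.87 · 252.2 / 2.360e+09 = 7.553e-12 m³.

value=7.553e-12 m^3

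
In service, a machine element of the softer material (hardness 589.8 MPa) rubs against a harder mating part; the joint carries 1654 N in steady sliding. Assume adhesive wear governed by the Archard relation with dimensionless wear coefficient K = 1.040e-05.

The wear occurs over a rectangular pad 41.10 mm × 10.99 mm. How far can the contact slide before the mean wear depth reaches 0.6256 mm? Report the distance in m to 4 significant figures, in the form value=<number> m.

value=9689 m

Intermediates appear rounded; the algebra runs at full precision — rounded just once, at four significant digits.
Convert: Hardness H = 589.8 MPa = 5.898e+08 Pa.
Convert: Pad sides 41.10 mm × 10.99 mm = 0.04110 m × 0.01099 m. Contact area A = 0.04110 m × 0.01099 m = 4.517e-04 m².
Convert: Depth limit h_lim = 0.6256 mm = 6.256e-04 m.
In SI base units, W = 1654 N, H = 5.898e+08 Pa, K = 1.040e-05.
Wearable volume V_lim = h_lim·A = 6.256e-04 · 4.517e-04 = 2.826e-07 m³.
So the life L = V_lim·H/(K·W) = 2.826e-07 · 5.898e+08 / (1.040e-05 · 1654) = 9689 m.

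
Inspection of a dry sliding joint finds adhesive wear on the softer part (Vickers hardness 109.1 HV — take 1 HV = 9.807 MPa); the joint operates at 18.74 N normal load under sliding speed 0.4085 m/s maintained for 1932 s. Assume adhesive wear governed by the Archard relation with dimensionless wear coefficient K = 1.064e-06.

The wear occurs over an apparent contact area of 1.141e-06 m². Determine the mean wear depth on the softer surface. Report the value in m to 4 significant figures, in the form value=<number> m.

Intermediates are printed rounded; each operation keeps exact precision — a single final rounding, at 4 significant figures.
Convert: Distance L = v·t = 0.4085 m/s × 1932 s = 789.2 m.
Convert: Hardness H = 109.1 HV × 9.807 MPa/HV = 1070 MPa = 1.070e+09 Pa.
As SI base values: W = 18.74 N, H = 1.070e+09 Pa, K = 1.064e-06.
Volume removed: V = K·W·L/H = 1.064e-06 · 18.74 · 789.2 / 1.070e+09 = 1.471e-11 m³.
Depth of wear h = V/A = 1.471e-11 / 1.141e-06 = 1.289e-05 m.

value=1.289e-05 m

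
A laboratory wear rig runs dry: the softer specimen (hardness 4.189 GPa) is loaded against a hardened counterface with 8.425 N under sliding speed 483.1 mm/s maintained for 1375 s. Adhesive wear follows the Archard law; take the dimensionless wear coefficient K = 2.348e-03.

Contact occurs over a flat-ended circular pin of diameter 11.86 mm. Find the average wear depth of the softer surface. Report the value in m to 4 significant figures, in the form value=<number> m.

value=2.839e-05 m

Intermediate values are shown rounded. Every step runs at full precision. Rounded once at the end to 4 significant digits.
Sliding speed v = 483.1 mm/s = 0.4831 m/s. Total distance L = v·t = 0.4831 m/s × 1375 s = 664.3 m.
Hardness H = 4.189 GPa = 4.189e+09 Pa.
Pin diameter d = 11.86 mm = 0.01186 m. Contact area A = π·d²/4 = π·(0.01186 m)²/4 = 1.105e-04 m².
In SI base units: W = 8.425 N, H = 4.189e+09 Pa, K = 2.348e-03.
By Archard's law, V = K·W·L/H = 2.348e-03 · 8.425 · 664.3 / 4.189e+09 = 3.137e-09 m³.
Mean depth h = V/A = 3.137e-09 / 1.105e-04 = 2.839e-05 m.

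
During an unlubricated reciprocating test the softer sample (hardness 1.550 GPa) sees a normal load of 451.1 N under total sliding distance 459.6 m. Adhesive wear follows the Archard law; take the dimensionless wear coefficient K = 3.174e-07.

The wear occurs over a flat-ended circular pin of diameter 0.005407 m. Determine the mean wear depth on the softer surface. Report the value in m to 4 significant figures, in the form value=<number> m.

value=1.849e-06 m

All arithmetic carries full precision; intermediates are printed rounded, and rounded once at the end: 4 significant digits.
Convert: Hardness H = 1.550 GPa = 1.550e+09 Pa.
Convert: Contact area A = π·d²/4 = π·(0.005407 m)²/4 = 2.296e-05 m².
Working in SI base units: W = 451.1 N, H = 1.550e+09 Pa, K = 3.174e-07.
The Archard volume V = K·W·L/H = 3.174e-07 · 451.1 · 459.6 / 1.550e+09 = 4.245e-11 m³.
Wear depth h = V/A = 4.245e-11 / 2.296e-05 = 1.849e-06 m.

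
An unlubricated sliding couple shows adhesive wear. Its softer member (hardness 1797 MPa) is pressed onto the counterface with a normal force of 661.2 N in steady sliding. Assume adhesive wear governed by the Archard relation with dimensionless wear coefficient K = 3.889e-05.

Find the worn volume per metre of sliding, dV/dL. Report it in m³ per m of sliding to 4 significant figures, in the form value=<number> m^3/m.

The intermediates appear rounded. The computation maintains exact precision — one last rounding to four significant digits.
Convert: Hardness H = 1797 MPa = 1.797e+09 Pa.
As SI base values: W = 661.2 N, H = 1.797e+09 Pa, K = 3.889e-05.
The wear rate dV/dL = K·W/H, so: 3.889e-05 · 661.2 / 1.797e+09 = 1.431e-11 m³/m.

value=1.431e-11 m^3/m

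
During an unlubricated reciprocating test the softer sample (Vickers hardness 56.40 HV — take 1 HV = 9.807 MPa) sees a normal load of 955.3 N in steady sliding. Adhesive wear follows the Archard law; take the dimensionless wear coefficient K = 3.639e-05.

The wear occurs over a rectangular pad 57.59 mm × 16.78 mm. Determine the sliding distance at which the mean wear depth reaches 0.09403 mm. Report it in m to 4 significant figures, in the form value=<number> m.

value=1446 m

Displayed values are rounded, and all arithmetic holds full precision. Rounded once at the end, at four significant digits.
Convert: Hardness H = 56.40 HV × 9.807 MPa/HV = 553.1 MPa = 5.531e+08 Pa.
Convert: Pad sides 57.59 mm × 16.78 mm = 0.05759 m × 0.01678 m. Contact area A = 0.05759 m × 0.01678 m = 9.664e-04 m².
Convert: Depth limit h_lim = 0.09403 mm = 9.403e-05 m.
In SI base units: W = 955.3 N, H = 5.531e+08 Pa, K = 3.639e-05.
Limit volume V_lim = h_lim·A = 9.403e-05 · 9.664e-04 = 9.087e-08 m³.
Inverting, life L = V_lim·H/(K·W) = 9.087e-08 · 5.531e+08 / (3.639e-05 · 955.3) = 1446 m.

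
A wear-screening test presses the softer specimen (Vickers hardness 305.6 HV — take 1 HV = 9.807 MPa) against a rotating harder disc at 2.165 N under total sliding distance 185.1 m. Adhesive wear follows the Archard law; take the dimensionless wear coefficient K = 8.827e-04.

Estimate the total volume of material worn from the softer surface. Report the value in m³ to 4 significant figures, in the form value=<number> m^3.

The algebra maintains exact precision. Intermediate values appear rounded. Rounded just once, at 4 significant digits.
Hardness H = 305.6 HV × 9.807 MPa/HV = 2997 MPa = 2.997e+09 Pa.
Collected in SI base units: W = 2.165 N, H = 2.997e+09 Pa, K = 8.827e-04.
Volume removed: V = K·W·L/H = 8.827e-04 · 2.165 · 185.1 / 2.997e+09 = 1.180e-10 m³.

value=1.180e-10 m^3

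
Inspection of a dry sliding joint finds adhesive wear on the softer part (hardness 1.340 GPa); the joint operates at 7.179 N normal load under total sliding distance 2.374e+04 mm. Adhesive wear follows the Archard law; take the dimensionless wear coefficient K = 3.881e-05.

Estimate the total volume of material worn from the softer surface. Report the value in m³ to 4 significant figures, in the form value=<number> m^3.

value=4.936e-12 m^3

All working math holds exact precision, and intermediate values are shown rounded, and one final rounding, at four significant digits.
Convert: Distance L = 2.374e+04 mm = 23.74 m.
Convert: Hardness H = 1.340 GPa = 1.340e+09 Pa.
SI base units throughout: W = 7.179 N, H = 1.340e+09 Pa, K = 3.881e-05.
Apply Archard: V = K·W·L/H = 3.881e-05 · 7.179 · 23.74 / 1.340e+09 = 4.936e-12 m³.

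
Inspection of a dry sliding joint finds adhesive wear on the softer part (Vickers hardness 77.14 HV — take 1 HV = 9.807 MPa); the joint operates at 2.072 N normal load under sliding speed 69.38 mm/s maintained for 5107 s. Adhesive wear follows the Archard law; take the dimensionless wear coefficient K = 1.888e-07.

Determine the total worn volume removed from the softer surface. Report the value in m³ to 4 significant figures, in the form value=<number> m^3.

The intermediates appear rounded, and all arithmetic runs at full precision. Rounded just once, at four significant digits.
Convert: Sliding speed v = 69.38 mm/s = 0.06938 m/s. Distance covered L = v·t = 0.06938 m/s × 5107 s = 354.3 m.
Convert: Hardness H = 77.14 HV × 9.807 MPa/HV = 756.5 MPa = 7.565e+08 Pa.
In SI base units: W = 2.072 N, H = 7.565e+08 Pa, K = 1.888e-07.
Volume removed: V = K·W·L/H = 1.888e-07 · 2.072 · 354.3 / 7.565e+08 = 1.832e-13 m³.

value=1.832e-13 m^3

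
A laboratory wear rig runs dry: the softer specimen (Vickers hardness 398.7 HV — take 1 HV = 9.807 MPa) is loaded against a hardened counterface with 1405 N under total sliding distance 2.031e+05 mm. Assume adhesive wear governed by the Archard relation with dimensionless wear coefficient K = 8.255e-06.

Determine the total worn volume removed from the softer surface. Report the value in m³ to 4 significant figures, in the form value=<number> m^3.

Intermediate values appear rounded. Every step carries full precision. Rounded once at the end: 4 significant digits.
Convert: Total distance L = 2.031e+05 mm = 203.1 m.
Convert: Hardness H = 398.7 HV × 9.807 MPa/HV = 3910 MPa = 3.910e+09 Pa.
Restated in SI base units: W = 1405 N, H = 3.910e+09 Pa, K = 8.255e-06.
Archard relation: V = K·W·L/H = 8.255e-06 · 1405 · 203.1 / 3.910e+09 = 6.024e-10 m³.

value=6.024e-10 m^3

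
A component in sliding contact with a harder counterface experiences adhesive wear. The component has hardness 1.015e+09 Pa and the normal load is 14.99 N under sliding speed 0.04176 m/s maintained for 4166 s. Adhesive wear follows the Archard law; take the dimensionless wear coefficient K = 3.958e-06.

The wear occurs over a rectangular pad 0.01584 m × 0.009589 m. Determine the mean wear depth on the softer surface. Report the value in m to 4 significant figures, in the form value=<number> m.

value=6.695e-08 m

All working math keeps full float precision; shown intermediates are rounded, and one final rounding to 4 significant figures.
Convert: Total distance L = v·t = 0.04176 m/s × 4166 s = 174.0 m.
Convert: Contact area A = 0.01584 m × 0.009589 m = 1.519e-04 m².
Working in SI base units: W = 14.99 N, H = 1.015e+09 Pa, K = 3.958e-06.
Wear volume V = K·W·L/H = 3.958e-06 · 14.99 · 174.0 / 1.015e+09 = 1.017e-11 m³.
Mean depth h = V/A = 1.017e-11 / 1.519e-04 = 6.695e-08 m.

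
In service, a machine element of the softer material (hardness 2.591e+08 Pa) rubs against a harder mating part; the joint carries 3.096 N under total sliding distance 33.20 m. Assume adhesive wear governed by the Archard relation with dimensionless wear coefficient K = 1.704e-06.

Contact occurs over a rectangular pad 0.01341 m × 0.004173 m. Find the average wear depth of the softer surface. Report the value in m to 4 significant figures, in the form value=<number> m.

value=1.208e-08 m

Each operation carries full precision; intermediates are printed rounded — one final rounding, at 4 significant figures.
Convert: Contact area A = 0.01341 m × 0.004173 m = 5.596e-05 m².
Expressed in SI base units: W = 3.096 N, H = 2.591e+08 Pa, K = 1.704e-06.
The Archard volume V = K·W·L/H = 1.704e-06 · 3.096 · 33.20 / 2.591e+08 = 6.760e-13 m³.
Depth h = V/A = 6.760e-13 / 5.596e-05 = 1.208e-08 m.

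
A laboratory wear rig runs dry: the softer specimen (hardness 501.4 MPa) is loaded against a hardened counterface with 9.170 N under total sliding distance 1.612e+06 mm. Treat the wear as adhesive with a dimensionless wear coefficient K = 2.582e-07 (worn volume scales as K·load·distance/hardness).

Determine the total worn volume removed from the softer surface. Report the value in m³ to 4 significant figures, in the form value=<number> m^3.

value=7.612e-12 m^3

Every step holds full float precision — intermediate values are printed rounded, and one last rounding: four significant figures.
Total distance L = 1.612e+06 mm = 1612 m.
Hardness H = 501.4 MPa = 5.014e+08 Pa.
Expressed in SI base units: W = 9.170 N, H = 5.014e+08 Pa, K = 2.582e-07.
Volume removed: V = K·W·L/H = 2.582e-07 · 9.170 · 1612 / 5.014e+08 = 7.612e-12 m³.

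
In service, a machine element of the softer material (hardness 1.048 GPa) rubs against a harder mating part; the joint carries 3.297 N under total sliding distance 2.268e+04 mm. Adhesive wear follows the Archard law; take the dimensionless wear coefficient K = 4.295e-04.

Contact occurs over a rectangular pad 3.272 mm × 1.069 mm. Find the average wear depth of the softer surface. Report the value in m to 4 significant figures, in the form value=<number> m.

The intermediates are printed rounded — the computation carries full precision — rounded just once: 4 significant figures.
Convert: Sliding distance L = 2.268e+04 mm = 22.68 m.
Convert: Hardness H = 1.048 GPa = 1.048e+09 Pa.
Convert: Pad sides 3.272 mm × 1.069 mm = 0.003272 m × 0.001069 m. Contact area A = 0.003272 m × 0.001069 m = 3.498e-06 m².
As SI base values: W = 3.297 N, H = 1.048e+09 Pa, K = 4.295e-04.
Wear volume V = K·W·L/H = 4.295e-04 · 3.297 · 22.68 / 1.048e+09 = 3.065e-11 m³.
Depth of wear h = V/A = 3.065e-11 / 3.498e-06 = 8.761e-06 m.

value=8.761e-06 m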